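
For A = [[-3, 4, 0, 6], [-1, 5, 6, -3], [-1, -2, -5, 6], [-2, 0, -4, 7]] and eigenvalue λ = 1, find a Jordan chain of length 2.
v_1 = [[3, -1, 2, 2]]^T, v_2 = [[-4, -1, -1, -2]]^T

We seek v_1 ∈ ker((A - I)^2) \ ker(A - I), then set v_{i+1} = (A - I) v_i.

One such chain is v_1 = [[3, -1, 2, 2]]^T, v_2 = [[-4, -1, -1, -2]]^T. Check: (A - I) v_2 = [[0, 0, 0, 0]]^T = 0.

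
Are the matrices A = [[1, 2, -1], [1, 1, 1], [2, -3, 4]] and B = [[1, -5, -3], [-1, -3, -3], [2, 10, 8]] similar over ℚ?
No.

Both have characteristic polynomial (x - 2)^3, but the minimal polynomial of A is (x - 2)^3 while the minimal polynomial of B is (x - 2)^2. The minimal polynomial is a similarity invariant, so A and B are not similar.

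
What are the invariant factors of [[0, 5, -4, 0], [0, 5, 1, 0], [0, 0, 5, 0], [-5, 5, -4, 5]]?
The Jordan structure of A has elementary divisors x, (x - 5)^2, (x - 5). Arranging the block sizes at each eigenvalue in decreasing order and taking row products gives the invariant factors.

Invariant factors (smallest first, each dividing the next): x - 5, x(x - 5)^2.

Check: the last factor x(x - 5)^2 is the minimal polynomial, and the product x(x - 5)^3 is the characteristic polynomial.

x - 5, x(x - 5)^2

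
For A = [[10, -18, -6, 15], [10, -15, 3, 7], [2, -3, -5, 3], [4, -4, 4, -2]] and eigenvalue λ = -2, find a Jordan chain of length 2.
We seek v_1 ∈ ker((A + 2I)^2) \ ker(A + 2I), then set v_{i+1} = (A + 2I) v_i.

One such chain is v_1 = [[2, 1, 0, 0]]^T, v_2 = [[6, 7, 1, 4]]^T. Check: (A + 2I) v_2 = [[0, 0, 0, 0]]^T = 0.

v_1 = [[2, 1, 0, 0]]^T, v_2 = [[6, 7, 1, 4]]^T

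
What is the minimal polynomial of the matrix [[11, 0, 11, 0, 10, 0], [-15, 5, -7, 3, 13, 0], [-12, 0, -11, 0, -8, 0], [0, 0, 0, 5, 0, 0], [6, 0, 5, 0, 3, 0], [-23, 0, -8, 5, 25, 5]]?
The characteristic polynomial factors as (x - 5)^4(x + 1)^2. The minimal polynomial is ∏(x - λ)^{k_λ} where k_λ is the size of the largest Jordan block at λ.

For λ = -1: rank(A + I) = 5, and the largest Jordan block has size 2 (the smallest k with rank((A + I)^k) = rank((A + I)^(k+1))).
For λ = 5: rank(A - 5I) = 3, and the largest Jordan block has size 2 (the smallest k with rank((A - 5I)^k) = rank((A - 5I)^(k+1))).

So m_A(x) = (x - 5)^2(x + 1)^2.

m_A(x) = (x - 5)^2(x + 1)^2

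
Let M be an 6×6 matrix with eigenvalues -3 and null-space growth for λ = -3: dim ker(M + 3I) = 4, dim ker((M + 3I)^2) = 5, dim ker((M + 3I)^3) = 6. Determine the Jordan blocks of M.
λ = -3: successive nullity increments [4, 1, 1] count blocks of size ≥ k; block sizes are [3, 1, 1, 1].

Jordan blocks: (-3, 3), (-3, 1), (-3, 1), (-3, 1)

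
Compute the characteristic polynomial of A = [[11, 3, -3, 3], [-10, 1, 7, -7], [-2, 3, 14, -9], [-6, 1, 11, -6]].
χ_A(x) = (x - 5)^4

xI - A = [[x - 11, -3, 3, -3], [10, x - 1, -7, 7], [2, -3, x - 14, 9], [6, -1, -11, x + 6]].

Expanding det(xI - A) along the first row:
det(xI - A) = + (x - 11)·det([[x - 1, -7, 7], [-3, x - 14, 9], [-1, -11, x + 6]]) - (-3)·det([[10, -7, 7], [2, x - 14, 9], [6, -11, x + 6]]) + (3)·det([[10, x - 1, 7], [2, -3, 9], [6, -1, x + 6]]) - (-3)·det([[10, x - 1, -7], [2, -3, x - 14], [6, -1, -11]]).

Evaluating gives χ_A(x) = x^4 - 20x^3 + 150x^2 - 500x + 625 = (x - 5)^4.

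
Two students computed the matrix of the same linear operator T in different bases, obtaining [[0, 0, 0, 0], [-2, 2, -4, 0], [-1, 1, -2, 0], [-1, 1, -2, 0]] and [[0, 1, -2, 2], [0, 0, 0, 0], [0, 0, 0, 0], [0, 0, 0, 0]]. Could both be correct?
Yes.

Two matrices over a field are similar if and only if they have the same invariant factors.

Both A and B have characteristic polynomial x^4 and minimal polynomial x^2. Computing further, both have invariant factors x, x, x^2. Hence A and B are similar.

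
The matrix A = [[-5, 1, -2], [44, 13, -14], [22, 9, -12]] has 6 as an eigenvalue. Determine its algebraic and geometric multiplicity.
The characteristic polynomial is (x - 6)(x + 5)^2, so the factor x - 6 appears with exponent 1: the algebraic multiplicity is 1.

rank(A - 6I) = 2, so the eigenspace has dimension 3 - 2 = 1: the geometric multiplicity is 1.

algebraic multiplicity 1, geometric multiplicity 1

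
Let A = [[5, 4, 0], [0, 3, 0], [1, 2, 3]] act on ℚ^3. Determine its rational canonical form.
The invariant factors of A (the non-unit diagonal entries of the Smith normal form of xI - A over ℚ[x]) are x - 3, (x - 5)(x - 3), each dividing the next. The characteristic polynomial is their product, (x - 5)(x - 3)^2.

The rational canonical form is the block-diagonal matrix of companion matrices C(f_i):
R = [[3, 0, 0], [0, 0, -15], [0, 1, 8]].

R = [[3, 0, 0], [0, 0, -15], [0, 1, 8]]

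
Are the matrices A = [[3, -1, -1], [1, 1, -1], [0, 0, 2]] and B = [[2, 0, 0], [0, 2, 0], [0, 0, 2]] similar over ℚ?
Both have characteristic polynomial (x - 2)^3, but the minimal polynomial of A is (x - 2)^2 while the minimal polynomial of B is x - 2. The minimal polynomial is a similarity invariant, so A and B are not similar.

No.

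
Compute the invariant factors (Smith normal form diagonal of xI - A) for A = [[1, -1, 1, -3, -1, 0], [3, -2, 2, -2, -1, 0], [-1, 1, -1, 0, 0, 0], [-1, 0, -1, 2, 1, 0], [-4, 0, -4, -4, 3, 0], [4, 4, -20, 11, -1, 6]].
(x - 6)(x - 3)^2(x + 1)^3

The Jordan structure of A has elementary divisors (x + 1)^3, (x - 3)^2, (x - 6). Arranging the block sizes at each eigenvalue in decreasing order and taking row products gives the invariant factors.

Invariant factors (smallest first, each dividing the next): (x - 6)(x - 3)^2(x + 1)^3.

Check: the last factor (x - 6)(x - 3)^2(x + 1)^3 is the minimal polynomial, and the product (x - 6)(x - 3)^2(x + 1)^3 is the characteristic polynomial.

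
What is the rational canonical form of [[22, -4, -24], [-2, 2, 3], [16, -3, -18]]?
The invariant factors of A (the non-unit diagonal entries of the Smith normal form of xI - A over ℚ[x]) are (x - 6)(x^2 - 3), each dividing the next. The characteristic polynomial is their product, (x - 6)(x^2 - 3).

The rational canonical form is the block-diagonal matrix of companion matrices C(f_i):
R = [[0, 0, -18], [1, 0, 3], [0, 1, 6]].

Note the characteristic polynomial does not split into linear factors over ℚ, so A has no Jordan form over ℚ; the rational canonical form exists over any field.

R = [[0, 0, -18], [1, 0, 3], [0, 1, 6]]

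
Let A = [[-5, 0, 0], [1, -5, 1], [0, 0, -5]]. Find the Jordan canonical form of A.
J = [[-5, 1, 0], [0, -5, 0], [0, 0, -5]]

The characteristic polynomial is det(xI - A) = (x + 5)^3, so the eigenvalues are -5 (algebraic multiplicity 3).

For λ = -5: rank(A + 5I) = 1, rank((A + 5I)^2) = 0. The eigenspace has dimension 3 - 1 = 2, so there are 2 Jordan blocks; the rank sequence gives block sizes [2, 1].

Assembling the blocks gives the Jordan form J above.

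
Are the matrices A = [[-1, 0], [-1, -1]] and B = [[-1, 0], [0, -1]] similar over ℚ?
No.

Both have characteristic polynomial (x + 1)^2, but the minimal polynomial of A is (x + 1)^2 while the minimal polynomial of B is x + 1. The minimal polynomial is a similarity invariant, so A and B are not similar.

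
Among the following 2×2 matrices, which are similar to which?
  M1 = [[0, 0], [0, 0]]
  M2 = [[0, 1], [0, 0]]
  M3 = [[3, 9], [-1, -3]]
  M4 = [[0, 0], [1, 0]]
2 classes: {M1}, {M2, M3, M4}

Characteristic polynomials: χ_{M1} = x^2, χ_{M2} = x^2, χ_{M3} = x^2, χ_{M4} = x^2.

{M1}: invariant factors x, x.

{M2, M3, M4}: invariant factors x^2.

Matrices are similar if and only if their invariant-factor lists agree; the partition into similarity classes is {M1}, {M2, M3, M4}.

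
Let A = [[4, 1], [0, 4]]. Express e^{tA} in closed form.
A has Jordan form J = [[4, 1], [0, 4]] with A = PJP^{-1}, so e^{tA} = P e^{tJ} P^{-1}.

For a Jordan block J_k(λ), e^{tJ_k(λ)} = e^{λt} · (I + tN + t^2 N^2/2! + ... + t^{k-1} N^{k-1}/(k-1)!) where N is the nilpotent superdiagonal part.

Assembling the blocks and conjugating back gives the entries of e^{tA} as shown above.

e^{tA} = [[e^{4*t}, t*e^{4*t}], [0, e^{4*t}]]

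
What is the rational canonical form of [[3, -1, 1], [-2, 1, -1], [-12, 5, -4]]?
The invariant factors of A (the non-unit diagonal entries of the Smith normal form of xI - A over ℚ[x]) are x^3 + 2x - 1, each dividing the next. The characteristic polynomial is their product, x^3 + 2x - 1.

The rational canonical form is the block-diagonal matrix of companion matrices C(f_i):
R = [[0, 0, 1], [1, 0, -2], [0, 1, 0]].

Note the characteristic polynomial does not split into linear factors over ℚ, so A has no Jordan form over ℚ; the rational canonical form exists over any field.

R = [[0, 0, 1], [1, 0, -2], [0, 1, 0]]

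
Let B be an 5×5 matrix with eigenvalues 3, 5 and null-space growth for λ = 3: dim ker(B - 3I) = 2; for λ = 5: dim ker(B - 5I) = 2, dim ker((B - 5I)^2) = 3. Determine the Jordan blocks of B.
Jordan blocks: (3, 1), (3, 1), (5, 2), (5, 1)

λ = 3: successive nullity increments [2] count blocks of size ≥ k; block sizes are [1, 1].
λ = 5: successive nullity increments [2, 1] count blocks of size ≥ k; block sizes are [2, 1].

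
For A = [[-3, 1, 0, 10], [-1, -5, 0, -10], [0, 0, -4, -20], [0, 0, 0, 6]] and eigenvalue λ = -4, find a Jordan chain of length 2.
We seek v_1 ∈ ker((A + 4I)^2) \ ker(A + 4I), then set v_{i+1} = (A + 4I) v_i.

One such chain is v_1 = [[0, 1, -2, 0]]^T, v_2 = [[1, -1, 0, 0]]^T. Check: (A + 4I) v_2 = [[0, 0, 0, 0]]^T = 0.

v_1 = [[0, 1, -2, 0]]^T, v_2 = [[1, -1, 0, 0]]^T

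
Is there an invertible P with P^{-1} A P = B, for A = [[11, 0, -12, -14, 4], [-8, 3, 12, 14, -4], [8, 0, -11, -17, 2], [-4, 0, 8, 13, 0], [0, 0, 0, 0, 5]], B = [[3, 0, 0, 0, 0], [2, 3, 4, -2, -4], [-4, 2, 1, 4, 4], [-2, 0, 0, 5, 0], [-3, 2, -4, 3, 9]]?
Yes.

Two matrices over a field are similar if and only if they have the same invariant factors.

Both A and B have characteristic polynomial (x - 5)^3(x - 3)^2 and minimal polynomial (x - 5)^2(x - 3). Computing further, both have invariant factors (x - 5)(x - 3), (x - 5)^2(x - 3). Hence A and B are similar.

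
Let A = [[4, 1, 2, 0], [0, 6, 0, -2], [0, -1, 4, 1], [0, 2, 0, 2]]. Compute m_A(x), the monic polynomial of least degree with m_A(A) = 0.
The characteristic polynomial factors as (x - 4)^4. The minimal polynomial is ∏(x - λ)^{k_λ} where k_λ is the size of the largest Jordan block at λ.

For λ = 4: rank(A - 4I) = 2, and the largest Jordan block has size 2 (the smallest k with rank((A - 4I)^k) = rank((A - 4I)^(k+1))).

So m_A(x) = (x - 4)^2.

m_A(x) = (x - 4)^2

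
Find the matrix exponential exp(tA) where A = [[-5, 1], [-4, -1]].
e^{tA} = [[(1 - 2*t)*e^{-3*t}, t*e^{-3*t}], [-4*t*e^{-3*t}, (2*t + 1)*e^{-3*t}]]

A has Jordan form J = [[-3, 1], [0, -3]] with A = PJP^{-1}, so e^{tA} = P e^{tJ} P^{-1}.

For a Jordan block J_k(λ), e^{tJ_k(λ)} = e^{λt} · (I + tN + t^2 N^2/2! + ... + t^{k-1} N^{k-1}/(k-1)!) where N is the nilpotent superdiagonal part.

Assembling the blocks and conjugating back gives the entries of e^{tA} as shown above.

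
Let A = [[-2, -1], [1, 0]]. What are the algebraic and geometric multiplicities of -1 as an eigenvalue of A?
The characteristic polynomial is (x + 1)^2, so the factor x + 1 appears with exponent 2: the algebraic multiplicity is 2.

rank(A + I) = 1, so the eigenspace has dimension 2 - 1 = 1: the geometric multiplicity is 1.

Since 1 < 2, A is not diagonalizable.

algebraic multiplicity 2, geometric multiplicity 1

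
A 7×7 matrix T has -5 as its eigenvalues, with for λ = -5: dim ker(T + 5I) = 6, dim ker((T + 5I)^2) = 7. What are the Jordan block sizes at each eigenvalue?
Jordan blocks: (-5, 2), (-5, 1), (-5, 1), (-5, 1), (-5, 1), (-5, 1)

λ = -5: successive nullity increments [6, 1] count blocks of size ≥ k; block sizes are [2, 1, 1, 1, 1, 1].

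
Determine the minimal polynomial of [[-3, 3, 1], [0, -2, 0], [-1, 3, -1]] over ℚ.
The characteristic polynomial factors as (x + 2)^3. The minimal polynomial is ∏(x - λ)^{k_λ} where k_λ is the size of the largest Jordan block at λ.

For λ = -2: rank(A + 2I) = 1, and the largest Jordan block has size 2 (the smallest k with rank((A + 2I)^k) = rank((A + 2I)^(k+1))).

So m_A(x) = (x + 2)^2.

m_A(x) = (x + 2)^2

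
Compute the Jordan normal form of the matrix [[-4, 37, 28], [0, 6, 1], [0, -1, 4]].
J = [[-4, 0, 0], [0, 5, 1], [0, 0, 5]]

The characteristic polynomial is det(xI - A) = (x - 5)^2(x + 4), so the eigenvalues are -4 (algebraic multiplicity 1), 5 (algebraic multiplicity 2).

For λ = -4: algebraic multiplicity 1 gives one 1×1 block.

For λ = 5: rank(A - 5I) = 2, rank((A - 5I)^2) = 1. The eigenspace has dimension 3 - 2 = 1, so there is 1 Jordan block; the rank sequence gives block sizes [2].

Assembling the blocks gives the Jordan form J above.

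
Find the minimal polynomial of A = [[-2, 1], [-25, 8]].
The characteristic polynomial factors as (x - 3)^2. The minimal polynomial is ∏(x - λ)^{k_λ} where k_λ is the size of the largest Jordan block at λ.

For λ = 3: rank(A - 3I) = 1, and the largest Jordan block has size 2 (the smallest k with rank((A - 3I)^k) = rank((A - 3I)^(k+1))).

So m_A(x) = (x - 3)^2.

m_A(x) = (x - 3)^2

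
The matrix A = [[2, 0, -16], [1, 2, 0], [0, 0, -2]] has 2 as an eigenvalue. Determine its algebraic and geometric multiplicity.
The characteristic polynomial is (x - 2)^2(x + 2), so the factor x - 2 appears with exponent 2: the algebraic multiplicity is 2.

rank(A - 2I) = 2, so the eigenspace has dimension 3 - 2 = 1: the geometric multiplicity is 1.

Since 1 < 2, A is not diagonalizable.

algebraic multiplicity 2, geometric multiplicity 1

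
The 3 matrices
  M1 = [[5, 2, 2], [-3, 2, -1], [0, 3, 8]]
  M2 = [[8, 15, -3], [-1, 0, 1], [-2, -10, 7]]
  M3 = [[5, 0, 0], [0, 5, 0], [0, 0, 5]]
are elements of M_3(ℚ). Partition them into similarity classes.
Characteristic polynomials: χ_{M1} = (x - 5)^3, χ_{M2} = (x - 5)^3, χ_{M3} = (x - 5)^3.

{M1}: invariant factors (x - 5)^3.

{M2}: invariant factors x - 5, (x - 5)^2.

{M3}: invariant factors x - 5, x - 5, x - 5.

Matrices are similar if and only if their invariant-factor lists agree; the partition into similarity classes is {M1}, {M2}, {M3}.

3 classes: {M1}, {M2}, {M3}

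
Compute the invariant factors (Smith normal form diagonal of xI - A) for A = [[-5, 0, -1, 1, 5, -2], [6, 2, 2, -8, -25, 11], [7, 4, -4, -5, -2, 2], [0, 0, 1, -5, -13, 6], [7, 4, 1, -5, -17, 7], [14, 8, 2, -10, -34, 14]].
The Jordan structure of A has elementary divisors (x + 5)^3, x^3. Arranging the block sizes at each eigenvalue in decreasing order and taking row products gives the invariant factors.

Invariant factors (smallest first, each dividing the next): x^3(x + 5)^3.

Check: the last factor x^3(x + 5)^3 is the minimal polynomial, and the product x^3(x + 5)^3 is the characteristic polynomial.

x^3(x + 5)^3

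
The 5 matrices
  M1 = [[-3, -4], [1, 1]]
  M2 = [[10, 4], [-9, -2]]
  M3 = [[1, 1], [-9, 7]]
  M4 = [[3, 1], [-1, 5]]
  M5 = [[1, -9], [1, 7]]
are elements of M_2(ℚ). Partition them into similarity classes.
Characteristic polynomials: χ_{M1} = (x + 1)^2, χ_{M2} = (x - 4)^2, χ_{M3} = (x - 4)^2, χ_{M4} = (x - 4)^2, χ_{M5} = (x - 4)^2.

{M1}: invariant factors (x + 1)^2.

{M2, M3, M4, M5}: invariant factors (x - 4)^2.

Matrices are similar if and only if their invariant-factor lists agree; the partition into similarity classes is {M1}, {M2, M3, M4, M5}.

2 classes: {M1}, {M2, M3, M4, M5}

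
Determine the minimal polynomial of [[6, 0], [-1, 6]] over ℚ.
m_A(x) = (x - 6)^2

The characteristic polynomial factors as (x - 6)^2. The minimal polynomial is ∏(x - λ)^{k_λ} where k_λ is the size of the largest Jordan block at λ.

For λ = 6: rank(A - 6I) = 1, and the largest Jordan block has size 2 (the smallest k with rank((A - 6I)^k) = rank((A - 6I)^(k+1))).

So m_A(x) = (x - 6)^2.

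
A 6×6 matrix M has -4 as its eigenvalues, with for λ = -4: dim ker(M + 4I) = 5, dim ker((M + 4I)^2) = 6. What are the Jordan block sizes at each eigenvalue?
Jordan blocks: (-4, 2), (-4, 1), (-4, 1), (-4, 1), (-4, 1)

λ = -4: successive nullity increments [5, 1] count blocks of size ≥ k; block sizes are [2, 1, 1, 1, 1].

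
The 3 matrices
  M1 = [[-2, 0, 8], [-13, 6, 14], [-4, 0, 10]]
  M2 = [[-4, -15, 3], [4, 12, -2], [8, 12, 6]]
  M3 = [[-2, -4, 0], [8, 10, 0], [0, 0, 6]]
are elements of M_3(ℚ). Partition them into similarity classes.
Characteristic polynomials: χ_{M1} = (x - 6)^2(x - 2), χ_{M2} = (x - 6)^2(x - 2), χ_{M3} = (x - 6)^2(x - 2).

{M1, M2}: invariant factors (x - 6)^2(x - 2).

{M3}: invariant factors x - 6, (x - 6)(x - 2).

Matrices are similar if and only if their invariant-factor lists agree; the partition into similarity classes is {M1, M2}, {M3}.

2 classes: {M1, M2}, {M3}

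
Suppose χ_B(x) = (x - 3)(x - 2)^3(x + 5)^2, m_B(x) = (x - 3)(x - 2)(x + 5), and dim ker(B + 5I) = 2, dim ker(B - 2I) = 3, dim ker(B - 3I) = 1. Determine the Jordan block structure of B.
λ = -5: algebraic multiplicity 2 (exponent in χ_B), largest block size 1 (exponent in m_B), 2 blocks (geometric multiplicity). These force block sizes [1, 1].
λ = 2: algebraic multiplicity 3 (exponent in χ_B), largest block size 1 (exponent in m_B), 3 blocks (geometric multiplicity). These force block sizes [1, 1, 1].
λ = 3: algebraic multiplicity 1 (exponent in χ_B), largest block size 1 (exponent in m_B), 1 block (geometric multiplicity). This forces block sizes [1].

Jordan blocks: (-5, 1), (-5, 1), (2, 1), (2, 1), (2, 1), (3, 1)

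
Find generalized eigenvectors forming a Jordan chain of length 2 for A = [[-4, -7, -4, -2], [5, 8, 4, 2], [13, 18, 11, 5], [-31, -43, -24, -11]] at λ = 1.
We seek v_1 ∈ ker((A - I)^2) \ ker(A - I), then set v_{i+1} = (A - I) v_i.

One such chain is v_1 = [[-3, 8, -10, -1]]^T, v_2 = [[1, -1, 0, 1]]^T. Check: (A - I) v_2 = [[0, 0, 0, 0]]^T = 0.

v_1 = [[-3, 8, -10, -1]]^T, v_2 = [[1, -1, 0, 1]]^T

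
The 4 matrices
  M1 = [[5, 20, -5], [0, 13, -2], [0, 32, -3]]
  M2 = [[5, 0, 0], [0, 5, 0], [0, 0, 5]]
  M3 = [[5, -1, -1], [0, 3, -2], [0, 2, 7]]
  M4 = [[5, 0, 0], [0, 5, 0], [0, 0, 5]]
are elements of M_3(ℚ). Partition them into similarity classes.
2 classes: {M1, M3}, {M2, M4}

Characteristic polynomials: χ_{M1} = (x - 5)^3, χ_{M2} = (x - 5)^3, χ_{M3} = (x - 5)^3, χ_{M4} = (x - 5)^3.

{M1, M3}: invariant factors x - 5, (x - 5)^2.

{M2, M4}: invariant factors x - 5, x - 5, x - 5.

Matrices are similar if and only if their invariant-factor lists agree; the partition into similarity classes is {M1, M3}, {M2, M4}.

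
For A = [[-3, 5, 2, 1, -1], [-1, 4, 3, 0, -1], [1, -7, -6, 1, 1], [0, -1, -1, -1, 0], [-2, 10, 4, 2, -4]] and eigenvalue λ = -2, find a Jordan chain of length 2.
v_1 = [[1, 2, -2, 0, 4]]^T, v_2 = [[1, 1, -1, 0, 2]]^T

We seek v_1 ∈ ker((A + 2I)^2) \ ker(A + 2I), then set v_{i+1} = (A + 2I) v_i.

One such chain is v_1 = [[1, 2, -2, 0, 4]]^T, v_2 = [[1, 1, -1, 0, 2]]^T. Check: (A + 2I) v_2 = [[0, 0, 0, 0, 0]]^T = 0.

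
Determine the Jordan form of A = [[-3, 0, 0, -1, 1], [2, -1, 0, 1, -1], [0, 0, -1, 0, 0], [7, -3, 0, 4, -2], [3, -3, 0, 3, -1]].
J = [[-1, 1, 0, 0, 0], [0, -1, 0, 0, 0], [0, 0, -1, 0, 0], [0, 0, 0, -1, 0], [0, 0, 0, 0, 2]]

The characteristic polynomial is det(xI - A) = (x - 2)(x + 1)^4, so the eigenvalues are -1 (algebraic multiplicity 4), 2 (algebraic multiplicity 1).

For λ = -1: rank(A + I) = 2, rank((A + I)^2) = 1. The eigenspace has dimension 5 - 2 = 3, so there are 3 Jordan blocks; the rank sequence gives block sizes [2, 1, 1].

For λ = 2: algebraic multiplicity 1 gives one 1×1 block.

Assembling the blocks gives the Jordan form J above.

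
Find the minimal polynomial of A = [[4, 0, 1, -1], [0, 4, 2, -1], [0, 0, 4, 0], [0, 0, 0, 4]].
The characteristic polynomial factors as (x - 4)^4. The minimal polynomial is ∏(x - λ)^{k_λ} where k_λ is the size of the largest Jordan block at λ.

For λ = 4: rank(A - 4I) = 2, and the largest Jordan block has size 2 (the smallest k with rank((A - 4I)^k) = rank((A - 4I)^(k+1))).

So m_A(x) = (x - 4)^2.

m_A(x) = (x - 4)^2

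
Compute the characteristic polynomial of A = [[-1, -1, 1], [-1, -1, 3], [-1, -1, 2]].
xI - A = [[x + 1, 1, -1], [1, x + 1, -3], [1, 1, x - 2]].

Expanding det(xI - A) along the first row:
det(xI - A) = + (x + 1)·det([[x + 1, -3], [1, x - 2]]) - (1)·det([[1, -3], [1, x - 2]]) + (-1)·det([[1, x + 1], [1, 1]]).

Evaluating gives χ_A(x) = x^3.

χ_A(x) = x^3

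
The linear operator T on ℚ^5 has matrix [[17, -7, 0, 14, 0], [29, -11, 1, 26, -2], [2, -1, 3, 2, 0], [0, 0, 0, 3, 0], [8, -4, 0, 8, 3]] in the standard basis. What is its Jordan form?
J = [[3, 1, 0, 0, 0], [0, 3, 1, 0, 0], [0, 0, 3, 0, 0], [0, 0, 0, 3, 0], [0, 0, 0, 0, 3]]

The characteristic polynomial is det(xI - A) = (x - 3)^5, so the eigenvalues are 3 (algebraic multiplicity 5).

For λ = 3: rank(A - 3I) = 2, rank((A - 3I)^2) = 1, rank((A - 3I)^3) = 0. The eigenspace has dimension 5 - 2 = 3, so there are 3 Jordan blocks; the rank sequence gives block sizes [3, 1, 1].

Assembling the blocks gives the Jordan form J above.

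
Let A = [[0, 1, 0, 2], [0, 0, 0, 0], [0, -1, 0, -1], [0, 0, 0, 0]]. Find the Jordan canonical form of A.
J = [[0, 1, 0, 0], [0, 0, 0, 0], [0, 0, 0, 1], [0, 0, 0, 0]]

The characteristic polynomial is det(xI - A) = x^4, so the eigenvalues are 0 (algebraic multiplicity 4).

For λ = 0: rank(A) = 2, rank(A^2) = 0. The eigenspace has dimension 4 - 2 = 2, so there are 2 Jordan blocks; the rank sequence gives block sizes [2, 2].

Assembling the blocks gives the Jordan form J above.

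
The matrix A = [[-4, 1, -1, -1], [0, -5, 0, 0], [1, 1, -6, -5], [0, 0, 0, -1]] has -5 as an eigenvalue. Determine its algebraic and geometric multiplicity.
algebraic multiplicity 3, geometric multiplicity 2

The characteristic polynomial is (x + 1)(x + 5)^3, so the factor x + 5 appears with exponent 3: the algebraic multiplicity is 3.

rank(A + 5I) = 2, so the eigenspace has dimension 4 - 2 = 2: the geometric multiplicity is 2.

Since 2 < 3, A is not diagonalizable.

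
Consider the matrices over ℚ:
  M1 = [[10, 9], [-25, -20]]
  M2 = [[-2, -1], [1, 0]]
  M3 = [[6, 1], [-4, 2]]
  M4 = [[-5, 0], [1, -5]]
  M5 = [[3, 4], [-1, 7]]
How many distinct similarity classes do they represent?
4 classes: {M1, M4}, {M2}, {M3}, {M5}

Characteristic polynomials: χ_{M1} = (x + 5)^2, χ_{M2} = (x + 1)^2, χ_{M3} = (x - 4)^2, χ_{M4} = (x + 5)^2, χ_{M5} = (x - 5)^2.

{M1, M4}: invariant factors (x + 5)^2.

{M2}: invariant factors (x + 1)^2.

{M3}: invariant factors (x - 4)^2.

{M5}: invariant factors (x - 5)^2.

Matrices are similar if and only if their invariant-factor lists agree; the partition into similarity classes is {M1, M4}, {M2}, {M3}, {M5}.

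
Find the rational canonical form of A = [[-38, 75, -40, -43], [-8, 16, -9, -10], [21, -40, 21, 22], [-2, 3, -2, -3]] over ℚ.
The invariant factors of A (the non-unit diagonal entries of the Smith normal form of xI - A over ℚ[x]) are (x + 4)(x^3 + x + 5), each dividing the next. The characteristic polynomial is their product, (x + 4)(x^3 + x + 5).

The rational canonical form is the block-diagonal matrix of companion matrices C(f_i):
R = [[0, 0, 0, -20], [1, 0, 0, -9], [0, 1, 0, -1], [0, 0, 1, -4]].

Note the characteristic polynomial does not split into linear factors over ℚ, so A has no Jordan form over ℚ; the rational canonical form exists over any field.

R = [[0, 0, 0, -20], [1, 0, 0, -9], [0, 1, 0, -1], [0, 0, 1, -4]]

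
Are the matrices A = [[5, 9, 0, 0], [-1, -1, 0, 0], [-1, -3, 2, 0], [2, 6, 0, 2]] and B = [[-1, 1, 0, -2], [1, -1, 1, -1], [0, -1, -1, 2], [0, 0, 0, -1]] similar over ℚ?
No.

trace(A) = 8 but trace(B) = -4. The trace is a similarity invariant, so A and B are not similar.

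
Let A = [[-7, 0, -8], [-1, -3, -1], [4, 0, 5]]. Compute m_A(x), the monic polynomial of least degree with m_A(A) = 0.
The characteristic polynomial factors as (x - 1)(x + 3)^2. The minimal polynomial is ∏(x - λ)^{k_λ} where k_λ is the size of the largest Jordan block at λ.

For λ = -3: rank(A + 3I) = 2, and the largest Jordan block has size 2 (the smallest k with rank((A + 3I)^k) = rank((A + 3I)^(k+1))).
For λ = 1: rank(A - I) = 2, and the largest Jordan block has size 1 (the smallest k with rank((A - I)^k) = rank((A - I)^(k+1))).

So m_A(x) = (x - 1)(x + 3)^2.

m_A(x) = (x - 1)(x + 3)^2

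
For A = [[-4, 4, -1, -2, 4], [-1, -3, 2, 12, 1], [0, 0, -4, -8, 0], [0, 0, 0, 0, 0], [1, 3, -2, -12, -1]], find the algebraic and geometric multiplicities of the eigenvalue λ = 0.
algebraic multiplicity 2, geometric multiplicity 2

The characteristic polynomial is x^2(x + 4)^3, so the factor x appears with exponent 2: the algebraic multiplicity is 2.

rank(A) = 3, so the eigenspace has dimension 5 - 3 = 2: the geometric multiplicity is 2.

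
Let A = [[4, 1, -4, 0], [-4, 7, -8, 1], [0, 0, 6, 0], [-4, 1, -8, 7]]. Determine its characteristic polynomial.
xI - A = [[x - 4, -1, 4, 0], [4, x - 7, 8, -1], [0, 0, x - 6, 0], [4, -1, 8, x - 7]].

Expanding det(xI - A) along the first row:
det(xI - A) = + (x - 4)·det([[x - 7, 8, -1], [0, x - 6, 0], [-1, 8, x - 7]]) - (-1)·det([[4, 8, -1], [0, x - 6, 0], [4, 8, x - 7]]) + (4)·det([[4, x - 7, -1], [0, 0, 0], [4, -1, x - 7]]) - (0)·det([[4, x - 7, 8], [0, 0, x - 6], [4, -1, 8]]).

Evaluating gives χ_A(x) = x^4 - 24x^3 + 216x^2 - 864x + 1296 = (x - 6)^4.

χ_A(x) = (x - 6)^4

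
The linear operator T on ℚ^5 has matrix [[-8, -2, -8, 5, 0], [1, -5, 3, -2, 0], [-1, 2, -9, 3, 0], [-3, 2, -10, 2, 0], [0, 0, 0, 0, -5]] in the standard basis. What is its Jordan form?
The characteristic polynomial is det(xI - A) = (x + 5)^5, so the eigenvalues are -5 (algebraic multiplicity 5).

For λ = -5: rank(A + 5I) = 2, rank((A + 5I)^2) = 0. The eigenspace has dimension 5 - 2 = 3, so there are 3 Jordan blocks; the rank sequence gives block sizes [2, 2, 1].

Assembling the blocks gives the Jordan form J above.

J = [[-5, 1, 0, 0, 0], [0, -5, 0, 0, 0], [0, 0, -5, 1, 0], [0, 0, 0, -5, 0], [0, 0, 0, 0, -5]]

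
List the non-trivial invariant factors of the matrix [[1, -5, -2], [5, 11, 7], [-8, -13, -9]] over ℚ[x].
(x - 1)^3

The Jordan structure of A has elementary divisors (x - 1)^3. Arranging the block sizes at each eigenvalue in decreasing order and taking row products gives the invariant factors.

Invariant factors (smallest first, each dividing the next): (x - 1)^3.

Check: the last factor (x - 1)^3 is the minimal polynomial, and the product (x - 1)^3 is the characteristic polynomial.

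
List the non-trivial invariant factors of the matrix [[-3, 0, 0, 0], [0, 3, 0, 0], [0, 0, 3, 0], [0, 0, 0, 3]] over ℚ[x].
The Jordan structure of A has elementary divisors (x + 3), (x - 3), (x - 3), (x - 3). Arranging the block sizes at each eigenvalue in decreasing order and taking row products gives the invariant factors.

Invariant factors (smallest first, each dividing the next): x - 3, x - 3, (x - 3)(x + 3).

Check: the last factor (x - 3)(x + 3) is the minimal polynomial, and the product (x - 3)^3(x + 3) is the characteristic polynomial.

x - 3, x - 3, (x - 3)(x + 3)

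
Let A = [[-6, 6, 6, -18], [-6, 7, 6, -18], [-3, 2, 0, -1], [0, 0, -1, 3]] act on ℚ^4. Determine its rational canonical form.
The invariant factors of A (the non-unit diagonal entries of the Smith normal form of xI - A over ℚ[x]) are (x - 3)(x - 2)(x^2 + x + 1), each dividing the next. The characteristic polynomial is their product, (x - 3)(x - 2)(x^2 + x + 1).

The rational canonical form is the block-diagonal matrix of companion matrices C(f_i):
R = [[0, 0, 0, -6], [1, 0, 0, -1], [0, 1, 0, -2], [0, 0, 1, 4]].

Note the characteristic polynomial does not split into linear factors over ℚ, so A has no Jordan form over ℚ; the rational canonical form exists over any field.

R = [[0, 0, 0, -6], [1, 0, 0, -1], [0, 1, 0, -2], [0, 0, 1, 4]]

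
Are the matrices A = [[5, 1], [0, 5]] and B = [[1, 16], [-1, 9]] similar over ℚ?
Two matrices over a field are similar if and only if they have the same invariant factors.

Both A and B have characteristic polynomial (x - 5)^2 and minimal polynomial (x - 5)^2. Computing further, both have invariant factors (x - 5)^2. Hence A and B are similar.

Yes.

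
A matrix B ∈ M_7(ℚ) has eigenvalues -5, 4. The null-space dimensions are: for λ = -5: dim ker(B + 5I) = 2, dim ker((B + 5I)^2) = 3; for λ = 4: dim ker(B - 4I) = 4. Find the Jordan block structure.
λ = -5: successive nullity increments [2, 1] count blocks of size ≥ k; block sizes are [2, 1].
λ = 4: successive nullity increments [4] count blocks of size ≥ k; block sizes are [1, 1, 1, 1].

Jordan blocks: (-5, 2), (-5, 1), (4, 1), (4, 1), (4, 1), (4, 1)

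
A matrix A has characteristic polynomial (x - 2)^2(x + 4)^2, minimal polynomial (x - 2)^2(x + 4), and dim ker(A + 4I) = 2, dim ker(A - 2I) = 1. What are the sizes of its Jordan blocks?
λ = -4: algebraic multiplicity 2 (exponent in χ_A), largest block size 1 (exponent in m_A), 2 blocks (geometric multiplicity). These force block sizes [1, 1].
λ = 2: algebraic multiplicity 2 (exponent in χ_A), largest block size 2 (exponent in m_A), 1 block (geometric multiplicity). This forces block sizes [2].

Jordan blocks: (-4, 1), (-4, 1), (2, 2)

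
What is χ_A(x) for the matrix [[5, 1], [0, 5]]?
xI - A = [[x - 5, -1], [0, x - 5]].

Expanding det(xI - A) along the first row:
det(xI - A) = + (x - 5)·det([[x - 5]]) - (-1)·det([[0]]).

Evaluating gives χ_A(x) = x^2 - 10x + 25 = (x - 5)^2.

χ_A(x) = (x - 5)^2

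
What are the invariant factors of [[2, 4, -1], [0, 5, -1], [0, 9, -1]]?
The Jordan structure of A has elementary divisors (x - 2)^3. Arranging the block sizes at each eigenvalue in decreasing order and taking row products gives the invariant factors.

Invariant factors (smallest first, each dividing the next): (x - 2)^3.

Check: the last factor (x - 2)^3 is the minimal polynomial, and the product (x - 2)^3 is the characteristic polynomial.

(x - 2)^3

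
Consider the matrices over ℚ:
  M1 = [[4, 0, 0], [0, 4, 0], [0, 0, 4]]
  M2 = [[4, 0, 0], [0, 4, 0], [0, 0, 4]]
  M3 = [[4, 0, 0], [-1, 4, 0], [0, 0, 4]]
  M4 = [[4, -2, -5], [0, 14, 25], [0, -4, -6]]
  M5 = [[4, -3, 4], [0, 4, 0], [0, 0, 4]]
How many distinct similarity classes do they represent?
2 classes: {M1, M2}, {M3, M4, M5}

Characteristic polynomials: χ_{M1} = (x - 4)^3, χ_{M2} = (x - 4)^3, χ_{M3} = (x - 4)^3, χ_{M4} = (x - 4)^3, χ_{M5} = (x - 4)^3.

{M1, M2}: invariant factors x - 4, x - 4, x - 4.

{M3, M4, M5}: invariant factors x - 4, (x - 4)^2.

Matrices are similar if and only if their invariant-factor lists agree; the partition into similarity classes is {M1, M2}, {M3, M4, M5}.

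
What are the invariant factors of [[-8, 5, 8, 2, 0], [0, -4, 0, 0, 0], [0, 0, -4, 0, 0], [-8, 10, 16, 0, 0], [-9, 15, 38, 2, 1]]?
x + 4, x + 4, (x - 1)(x + 4)^2

The Jordan structure of A has elementary divisors (x + 4)^2, (x + 4), (x + 4), (x - 1). Arranging the block sizes at each eigenvalue in decreasing order and taking row products gives the invariant factors.

Invariant factors (smallest first, each dividing the next): x + 4, x + 4, (x - 1)(x + 4)^2.

Check: the last factor (x - 1)(x + 4)^2 is the minimal polynomial, and the product (x - 1)(x + 4)^4 is the characteristic polynomial.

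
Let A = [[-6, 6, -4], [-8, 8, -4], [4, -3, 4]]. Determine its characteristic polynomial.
χ_A(x) = (x - 2)^3

xI - A = [[x + 6, -6, 4], [8, x - 8, 4], [-4, 3, x - 4]].

Expanding det(xI - A) along the first row:
det(xI - A) = + (x + 6)·det([[x - 8, 4], [3, x - 4]]) - (-6)·det([[8, 4], [-4, x - 4]]) + (4)·det([[8, x - 8], [-4, 3]]).

Evaluating gives χ_A(x) = x^3 - 6x^2 + 12x - 8 = (x - 2)^3.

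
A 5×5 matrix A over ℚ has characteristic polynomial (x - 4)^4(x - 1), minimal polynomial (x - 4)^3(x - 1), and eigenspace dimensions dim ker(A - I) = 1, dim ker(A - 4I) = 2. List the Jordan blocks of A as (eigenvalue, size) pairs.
Jordan blocks: (1, 1), (4, 3), (4, 1)

λ = 1: algebraic multiplicity 1 (exponent in χ_A), largest block size 1 (exponent in m_A), 1 block (geometric multiplicity). This forces block sizes [1].
λ = 4: algebraic multiplicity 4 (exponent in χ_A), largest block size 3 (exponent in m_A), 2 blocks (geometric multiplicity). These force block sizes [3, 1].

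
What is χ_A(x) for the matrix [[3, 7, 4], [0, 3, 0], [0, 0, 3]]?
χ_A(x) = (x - 3)^3

xI - A = [[x - 3, -7, -4], [0, x - 3, 0], [0, 0, x - 3]].

Expanding det(xI - A) along the first row:
det(xI - A) = + (x - 3)·det([[x - 3, 0], [0, x - 3]]) - (-7)·det([[0, 0], [0, x - 3]]) + (-4)·det([[0, x - 3], [0, 0]]).

Evaluating gives χ_A(x) = x^3 - 9x^2 + 27x - 27 = (x - 3)^3.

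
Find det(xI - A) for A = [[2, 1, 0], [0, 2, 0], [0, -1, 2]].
xI - A = [[x - 2, -1, 0], [0, x - 2, 0], [0, 1, x - 2]].

Expanding det(xI - A) along the first row:
det(xI - A) = + (x - 2)·det([[x - 2, 0], [1, x - 2]]) - (-1)·det([[0, 0], [0, x - 2]]) + (0)·det([[0, x - 2], [0, 1]]).

Evaluating gives χ_A(x) = x^3 - 6x^2 + 12x - 8 = (x - 2)^3.

χ_A(x) = (x - 2)^3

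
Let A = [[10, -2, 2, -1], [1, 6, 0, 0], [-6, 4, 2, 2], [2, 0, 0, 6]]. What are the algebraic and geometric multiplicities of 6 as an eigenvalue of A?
algebraic multiplicity 4, geometric multiplicity 2

The characteristic polynomial is (x - 6)^4, so the factor x - 6 appears with exponent 4: the algebraic multiplicity is 4.

rank(A - 6I) = 2, so the eigenspace has dimension 4 - 2 = 2: the geometric multiplicity is 2.

Since 2 < 4, A is not diagonalizable.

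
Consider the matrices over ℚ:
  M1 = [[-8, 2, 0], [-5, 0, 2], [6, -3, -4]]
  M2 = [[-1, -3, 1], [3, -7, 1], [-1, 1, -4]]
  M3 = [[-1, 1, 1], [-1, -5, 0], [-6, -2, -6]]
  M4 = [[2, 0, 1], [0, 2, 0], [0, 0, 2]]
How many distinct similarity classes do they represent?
2 classes: {M1, M2, M3}, {M4}

Characteristic polynomials: χ_{M1} = (x + 4)^3, χ_{M2} = (x + 4)^3, χ_{M3} = (x + 4)^3, χ_{M4} = (x - 2)^3.

{M1, M2, M3}: invariant factors (x + 4)^3.

{M4}: invariant factors x - 2, (x - 2)^2.

Matrices are similar if and only if their invariant-factor lists agree; the partition into similarity classes is {M1, M2, M3}, {M4}.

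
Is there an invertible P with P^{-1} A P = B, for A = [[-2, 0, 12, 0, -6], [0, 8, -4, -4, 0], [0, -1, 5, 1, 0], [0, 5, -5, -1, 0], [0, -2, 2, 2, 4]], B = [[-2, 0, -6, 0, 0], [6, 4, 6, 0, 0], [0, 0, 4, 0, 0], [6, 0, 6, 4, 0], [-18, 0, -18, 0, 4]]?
Both have characteristic polynomial (x - 4)^4(x + 2), but the minimal polynomial of A is (x - 4)^2(x + 2) while the minimal polynomial of B is (x - 4)(x + 2). The minimal polynomial is a similarity invariant, so A and B are not similar.

No.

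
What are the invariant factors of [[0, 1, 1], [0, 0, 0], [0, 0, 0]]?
x, x^2

The Jordan structure of A has elementary divisors x^2, x. Arranging the block sizes at each eigenvalue in decreasing order and taking row products gives the invariant factors.

Invariant factors (smallest first, each dividing the next): x, x^2.

Check: the last factor x^2 is the minimal polynomial, and the product x^3 is the characteristic polynomial.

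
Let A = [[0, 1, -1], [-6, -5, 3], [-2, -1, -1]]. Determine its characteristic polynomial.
χ_A(x) = (x + 2)^3

xI - A = [[x, -1, 1], [6, x + 5, -3], [2, 1, x + 1]].

Expanding det(xI - A) along the first row:
det(xI - A) = + (x)·det([[x + 5, -3], [1, x + 1]]) - (-1)·det([[6, -3], [2, x + 1]]) + (1)·det([[6, x + 5], [2, 1]]).

Evaluating gives χ_A(x) = x^3 + 6x^2 + 12x + 8 = (x + 2)^3.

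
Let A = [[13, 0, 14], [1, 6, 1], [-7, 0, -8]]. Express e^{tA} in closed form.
A has Jordan form J = [[-1, 0, 0], [0, 6, 1], [0, 0, 6]] with A = PJP^{-1}, so e^{tA} = P e^{tJ} P^{-1}.

For a Jordan block J_k(λ), e^{tJ_k(λ)} = e^{λt} · (I + tN + t^2 N^2/2! + ... + t^{k-1} N^{k-1}/(k-1)!) where N is the nilpotent superdiagonal part.

Assembling the blocks and conjugating back gives the entries of e^{tA} as shown above.

e^{tA} = [[(2*e^{7*t} - 1)*e^{-t}, 0, (2*e^{7*t} - 2)*e^{-t}], [t*e^{6*t}, e^{6*t}, t*e^{6*t}], [(1 - e^{7*t})*e^{-t}, 0, (2 - e^{7*t})*e^{-t}]]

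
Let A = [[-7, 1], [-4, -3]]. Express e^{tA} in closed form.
e^{tA} = [[(1 - 2*t)*e^{-5*t}, t*e^{-5*t}], [-4*t*e^{-5*t}, (2*t + 1)*e^{-5*t}]]

A has Jordan form J = [[-5, 1], [0, -5]] with A = PJP^{-1}, so e^{tA} = P e^{tJ} P^{-1}.

For a Jordan block J_k(λ), e^{tJ_k(λ)} = e^{λt} · (I + tN + t^2 N^2/2! + ... + t^{k-1} N^{k-1}/(k-1)!) where N is the nilpotent superdiagonal part.

Assembling the blocks and conjugating back gives the entries of e^{tA} as shown above.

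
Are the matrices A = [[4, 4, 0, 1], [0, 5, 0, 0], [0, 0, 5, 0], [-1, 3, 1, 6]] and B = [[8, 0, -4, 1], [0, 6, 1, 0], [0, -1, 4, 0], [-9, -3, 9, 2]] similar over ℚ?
Yes.

Two matrices over a field are similar if and only if they have the same invariant factors.

Both A and B have characteristic polynomial (x - 5)^4 and minimal polynomial (x - 5)^3. Computing further, both have invariant factors x - 5, (x - 5)^3. Hence A and B are similar.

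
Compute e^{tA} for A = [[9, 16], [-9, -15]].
A has Jordan form J = [[-3, 1], [0, -3]] with A = PJP^{-1}, so e^{tA} = P e^{tJ} P^{-1}.

For a Jordan block J_k(λ), e^{tJ_k(λ)} = e^{λt} · (I + tN + t^2 N^2/2! + ... + t^{k-1} N^{k-1}/(k-1)!) where N is the nilpotent superdiagonal part.

Assembling the blocks and conjugating back gives the entries of e^{tA} as shown above.

e^{tA} = [[(12*t + 1)*e^{-3*t}, 16*t*e^{-3*t}], [-9*t*e^{-3*t}, (1 - 12*t)*e^{-3*t}]]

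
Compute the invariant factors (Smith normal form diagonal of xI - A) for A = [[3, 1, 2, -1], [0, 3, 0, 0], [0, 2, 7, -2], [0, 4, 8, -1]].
x - 3, x - 3, (x - 3)^2

The Jordan structure of A has elementary divisors (x - 3)^2, (x - 3), (x - 3). Arranging the block sizes at each eigenvalue in decreasing order and taking row products gives the invariant factors.

Invariant factors (smallest first, each dividing the next): x - 3, x - 3, (x - 3)^2.

Check: the last factor (x - 3)^2 is the minimal polynomial, and the product (x - 3)^4 is the characteristic polynomial.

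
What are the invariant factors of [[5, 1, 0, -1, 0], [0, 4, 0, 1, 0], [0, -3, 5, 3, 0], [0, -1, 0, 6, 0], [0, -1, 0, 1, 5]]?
The Jordan structure of A has elementary divisors (x - 5)^2, (x - 5), (x - 5), (x - 5). Arranging the block sizes at each eigenvalue in decreasing order and taking row products gives the invariant factors.

Invariant factors (smallest first, each dividing the next): x - 5, x - 5, x - 5, (x - 5)^2.

Check: the last factor (x - 5)^2 is the minimal polynomial, and the product (x - 5)^5 is the characteristic polynomial.

x - 5, x - 5, x - 5, (x - 5)^2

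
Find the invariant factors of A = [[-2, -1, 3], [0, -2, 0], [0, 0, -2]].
The Jordan structure of A has elementary divisors (x + 2)^2, (x + 2). Arranging the block sizes at each eigenvalue in decreasing order and taking row products gives the invariant factors.

Invariant factors (smallest first, each dividing the next): x + 2, (x + 2)^2.

Check: the last factor (x + 2)^2 is the minimal polynomial, and the product (x + 2)^3 is the characteristic polynomial.

x + 2, (x + 2)^2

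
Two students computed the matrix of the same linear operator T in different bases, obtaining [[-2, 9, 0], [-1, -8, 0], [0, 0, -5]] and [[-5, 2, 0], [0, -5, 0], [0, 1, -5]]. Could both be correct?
Two matrices over a field are similar if and only if they have the same invariant factors.

Both A and B have characteristic polynomial (x + 5)^3 and minimal polynomial (x + 5)^2. Computing further, both have invariant factors x + 5, (x + 5)^2. Hence A and B are similar.

Yes.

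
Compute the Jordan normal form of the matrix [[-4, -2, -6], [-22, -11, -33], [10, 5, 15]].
J = [[0, 1, 0], [0, 0, 0], [0, 0, 0]]

The characteristic polynomial is det(xI - A) = x^3, so the eigenvalues are 0 (algebraic multiplicity 3).

For λ = 0: rank(A) = 1, rank(A^2) = 0. The eigenspace has dimension 3 - 1 = 2, so there are 2 Jordan blocks; the rank sequence gives block sizes [2, 1].

Assembling the blocks gives the Jordan form J above.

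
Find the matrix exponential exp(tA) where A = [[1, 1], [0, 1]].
e^{tA} = [[e^{t}, t*e^{t}], [0, e^{t}]]

A has Jordan form J = [[1, 1], [0, 1]] with A = PJP^{-1}, so e^{tA} = P e^{tJ} P^{-1}.

For a Jordan block J_k(λ), e^{tJ_k(λ)} = e^{λt} · (I + tN + t^2 N^2/2! + ... + t^{k-1} N^{k-1}/(k-1)!) where N is the nilpotent superdiagonal part.

Assembling the blocks and conjugating back gives the entries of e^{tA} as shown above.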